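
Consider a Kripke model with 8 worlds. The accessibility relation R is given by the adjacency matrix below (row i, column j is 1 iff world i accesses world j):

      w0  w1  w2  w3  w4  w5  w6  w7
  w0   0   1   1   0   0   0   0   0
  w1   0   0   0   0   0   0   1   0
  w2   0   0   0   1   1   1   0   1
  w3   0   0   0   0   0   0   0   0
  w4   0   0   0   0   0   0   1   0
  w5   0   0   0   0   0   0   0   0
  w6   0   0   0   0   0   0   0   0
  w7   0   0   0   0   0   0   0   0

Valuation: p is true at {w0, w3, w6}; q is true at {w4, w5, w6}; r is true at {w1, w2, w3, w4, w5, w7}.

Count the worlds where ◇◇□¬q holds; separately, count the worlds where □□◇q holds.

For ◇◇□¬q:
w0: successors {w1, w2}; ◇□¬q there: w1:T, w2:T. ✓
w1: successors {w6}; ◇□¬q there: w6:F. ✗
w2: successors {w3, w4, w5, w7}; ◇□¬q there: w3:F, w4:T, w5:F, w7:F. ✓
w3: no successors, so ◇◇□¬q fails. ✗
w4: successors {w6}; ◇□¬q there: w6:F. ✗
w5: no successors, so ◇◇□¬q fails. ✗
w6: no successors, so ◇◇□¬q fails. ✗
w7: no successors, so ◇◇□¬q fails. ✗
— 2 worlds.
For □□◇q:
w0: successors {w1, w2}; □◇q there: w1:F, w2:F. ✗
w1: successors {w6}; □◇q there: w6:T. ✓
w2: successors {w3, w4, w5, w7}; □◇q there: w3:T, w4:F, w5:T, w7:T. ✗
w3: no successors, so □□◇q holds vacuously. ✓
w4: successors {w6}; □◇q there: w6:T. ✓
w5: no successors, so □□◇q holds vacuously. ✓
w6: no successors, so □□◇q holds vacuously. ✓
w7: no successors, so □□◇q holds vacuously. ✓
— 6 worlds.

2 and 6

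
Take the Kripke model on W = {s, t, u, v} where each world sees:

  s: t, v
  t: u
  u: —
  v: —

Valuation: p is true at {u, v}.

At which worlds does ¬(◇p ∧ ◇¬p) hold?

s: ◇p ∧ ◇¬p is T. ✗
t: ◇p ∧ ◇¬p is F. ✓
u: ◇p ∧ ◇¬p is F. ✓
v: ◇p ∧ ◇¬p is F. ✓

{t, u, v}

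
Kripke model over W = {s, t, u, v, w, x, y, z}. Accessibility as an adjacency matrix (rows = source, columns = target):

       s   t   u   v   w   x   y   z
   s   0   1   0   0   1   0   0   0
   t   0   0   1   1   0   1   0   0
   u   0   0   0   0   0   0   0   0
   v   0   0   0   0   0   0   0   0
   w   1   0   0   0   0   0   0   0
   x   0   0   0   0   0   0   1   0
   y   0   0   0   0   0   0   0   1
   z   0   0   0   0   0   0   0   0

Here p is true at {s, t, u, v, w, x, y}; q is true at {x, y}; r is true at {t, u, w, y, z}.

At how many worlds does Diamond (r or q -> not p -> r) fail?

s: successors {t, w}; r or q -> not p -> r there: t:T, w:T. ✓
t: successors {u, v, x}; r or q -> not p -> r there: u:T, v:T, x:T. ✓
u: no successors, so Diamond (r or q -> not p -> r) fails. ✗
v: no successors, so Diamond (r or q -> not p -> r) fails. ✗
w: successors {s}; r or q -> not p -> r there: s:T. ✓
x: successors {y}; r or q -> not p -> r there: y:T. ✓
y: successors {z}; r or q -> not p -> r there: z:T. ✓
z: no successors, so Diamond (r or q -> not p -> r) fails. ✗
Satisfying worlds: {s, t, w, x, y}.
So Diamond (r or q -> not p -> r) fails at the other 3 worlds.

3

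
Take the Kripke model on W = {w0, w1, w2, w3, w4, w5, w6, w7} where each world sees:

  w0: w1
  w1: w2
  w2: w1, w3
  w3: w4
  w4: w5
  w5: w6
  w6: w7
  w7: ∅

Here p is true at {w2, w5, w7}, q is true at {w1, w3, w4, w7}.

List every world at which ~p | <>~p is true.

w0: ~p is T, <>~p is T. ✓
w1: ~p is T, <>~p is F. ✓
w2: ~p is F, <>~p is T. ✓
w3: ~p is T, <>~p is T. ✓
w4: ~p is T, <>~p is F. ✓
w5: ~p is F, <>~p is T. ✓
w6: ~p is T, <>~p is F. ✓
w7: ~p is F, <>~p is F. ✗

{w0, w1, w2, w3, w4, w5, w6}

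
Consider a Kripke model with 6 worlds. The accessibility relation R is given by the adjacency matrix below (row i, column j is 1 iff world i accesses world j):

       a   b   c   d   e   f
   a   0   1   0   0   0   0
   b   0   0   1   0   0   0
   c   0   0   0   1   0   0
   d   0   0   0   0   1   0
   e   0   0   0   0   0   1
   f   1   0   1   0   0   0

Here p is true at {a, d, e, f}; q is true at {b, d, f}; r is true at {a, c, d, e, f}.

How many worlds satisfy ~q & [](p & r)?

2

a: ~q is T, [](p & r) is F. ✗
b: ~q is F, [](p & r) is F. ✗
c: ~q is T, [](p & r) is T. ✓
d: ~q is F, [](p & r) is T. ✗
e: ~q is T, [](p & r) is T. ✓
f: ~q is F, [](p & r) is F. ✗
Satisfying worlds: {c, e}.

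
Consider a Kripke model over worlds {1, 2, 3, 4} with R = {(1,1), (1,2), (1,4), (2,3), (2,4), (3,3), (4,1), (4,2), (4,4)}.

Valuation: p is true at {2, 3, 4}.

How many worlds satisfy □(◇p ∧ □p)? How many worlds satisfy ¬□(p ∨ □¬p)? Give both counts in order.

For □(◇p ∧ □p):
1: successors {1, 2, 4}; ◇p ∧ □p there: 1:F, 2:T, 4:F. ✗
2: successors {3, 4}; ◇p ∧ □p there: 3:T, 4:F. ✗
3: successors {3}; ◇p ∧ □p there: 3:T. ✓
4: successors {1, 2, 4}; ◇p ∧ □p there: 1:F, 2:T, 4:F. ✗
— 1 world.
For ¬□(p ∨ □¬p):
1: □(p ∨ □¬p) is F. ✓
2: □(p ∨ □¬p) is T. ✗
3: □(p ∨ □¬p) is T. ✗
4: □(p ∨ □¬p) is F. ✓
— 2 worlds.

1 and 2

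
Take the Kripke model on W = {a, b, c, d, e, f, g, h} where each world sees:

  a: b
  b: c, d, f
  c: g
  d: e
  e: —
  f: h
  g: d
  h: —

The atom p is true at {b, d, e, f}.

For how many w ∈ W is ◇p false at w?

4

a: successors {b}; p there: b:T. ✓
b: successors {c, d, f}; p there: c:F, d:T, f:T. ✓
c: successors {g}; p there: g:F. ✗
d: successors {e}; p there: e:T. ✓
e: no successors, so ◇p fails. ✗
f: successors {h}; p there: h:F. ✗
g: successors {d}; p there: d:T. ✓
h: no successors, so ◇p fails. ✗
Satisfying worlds: {a, b, d, g}.
So ◇p fails at the other 4 worlds.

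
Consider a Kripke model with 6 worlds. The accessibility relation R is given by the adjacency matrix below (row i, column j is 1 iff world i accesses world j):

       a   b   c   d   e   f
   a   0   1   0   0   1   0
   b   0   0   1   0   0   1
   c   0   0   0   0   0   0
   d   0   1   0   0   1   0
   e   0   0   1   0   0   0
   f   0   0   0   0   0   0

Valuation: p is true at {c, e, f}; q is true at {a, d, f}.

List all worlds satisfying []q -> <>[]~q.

{a, b, d, e}

a: []q is F, <>[]~q is T. ✓
b: []q is F, <>[]~q is T. ✓
c: []q is T, <>[]~q is F. ✗
d: []q is F, <>[]~q is T. ✓
e: []q is F, <>[]~q is T. ✓
f: []q is T, <>[]~q is F. ✗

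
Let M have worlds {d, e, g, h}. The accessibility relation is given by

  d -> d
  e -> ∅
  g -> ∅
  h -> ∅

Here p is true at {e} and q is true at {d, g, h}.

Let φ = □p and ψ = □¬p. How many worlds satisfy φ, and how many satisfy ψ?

For □p:
d: successors {d}; p there: d:F. ✗
e: no successors, so □p holds vacuously. ✓
g: no successors, so □p holds vacuously. ✓
h: no successors, so □p holds vacuously. ✓
— 3 worlds.
For □¬p:
d: successors {d}; ¬p there: d:T. ✓
e: no successors, so □¬p holds vacuously. ✓
g: no successors, so □¬p holds vacuously. ✓
h: no successors, so □¬p holds vacuously. ✓
— 4 worlds.

3 and 4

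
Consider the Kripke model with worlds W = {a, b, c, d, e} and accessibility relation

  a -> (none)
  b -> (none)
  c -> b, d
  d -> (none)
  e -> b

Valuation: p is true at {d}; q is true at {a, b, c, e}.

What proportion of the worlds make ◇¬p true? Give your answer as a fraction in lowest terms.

2/5

a: no successors, so ◇¬p fails. ✗
b: no successors, so ◇¬p fails. ✗
c: successors {b, d}; ¬p there: b:T, d:F. ✓
d: no successors, so ◇¬p fails. ✗
e: successors {b}; ¬p there: b:T. ✓
That's 2 of 5 worlds, so 2/5.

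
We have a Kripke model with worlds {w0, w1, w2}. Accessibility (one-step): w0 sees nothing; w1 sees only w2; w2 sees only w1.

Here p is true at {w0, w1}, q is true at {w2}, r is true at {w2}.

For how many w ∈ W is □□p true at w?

w0: no successors, so □□p holds vacuously. ✓
w1: successors {w2}; □p there: w2:T. ✓
w2: successors {w1}; □p there: w1:F. ✗
Satisfying worlds: {w0, w1}.

2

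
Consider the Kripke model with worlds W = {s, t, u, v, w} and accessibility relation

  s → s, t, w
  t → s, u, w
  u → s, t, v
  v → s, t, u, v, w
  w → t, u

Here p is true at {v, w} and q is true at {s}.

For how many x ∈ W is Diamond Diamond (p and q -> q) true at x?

s: successors {s, t, w}; Diamond (p and q -> q) there: s:T, t:T, w:T. ✓
t: successors {s, u, w}; Diamond (p and q -> q) there: s:T, u:T, w:T. ✓
u: successors {s, t, v}; Diamond (p and q -> q) there: s:T, t:T, v:T. ✓
v: successors {s, t, u, v, w}; Diamond (p and q -> q) there: s:T, t:T, u:T, v:T, w:T. ✓
w: successors {t, u}; Diamond (p and q -> q) there: t:T, u:T. ✓
Satisfying worlds: {s, t, u, v, w}.

5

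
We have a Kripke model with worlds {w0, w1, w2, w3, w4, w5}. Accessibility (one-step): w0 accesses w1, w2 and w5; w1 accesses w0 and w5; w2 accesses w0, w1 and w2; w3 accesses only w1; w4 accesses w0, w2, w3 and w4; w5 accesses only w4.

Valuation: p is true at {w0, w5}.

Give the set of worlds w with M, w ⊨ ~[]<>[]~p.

{w0, w1, w2, w4}

w0: []<>[]~p is F. ✓
w1: []<>[]~p is F. ✓
w2: []<>[]~p is F. ✓
w3: []<>[]~p is T. ✗
w4: []<>[]~p is F. ✓
w5: []<>[]~p is T. ✗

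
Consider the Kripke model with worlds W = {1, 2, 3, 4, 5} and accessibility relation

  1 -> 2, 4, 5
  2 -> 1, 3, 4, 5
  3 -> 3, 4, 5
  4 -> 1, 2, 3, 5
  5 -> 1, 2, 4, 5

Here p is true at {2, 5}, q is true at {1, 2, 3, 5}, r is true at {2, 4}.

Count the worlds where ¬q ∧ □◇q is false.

4

1: ¬q is F, □◇q is T. ✗
2: ¬q is F, □◇q is T. ✗
3: ¬q is F, □◇q is T. ✗
4: ¬q is T, □◇q is T. ✓
5: ¬q is F, □◇q is T. ✗
Satisfying worlds: {4}.
So ¬q ∧ □◇q fails at the other 4 worlds.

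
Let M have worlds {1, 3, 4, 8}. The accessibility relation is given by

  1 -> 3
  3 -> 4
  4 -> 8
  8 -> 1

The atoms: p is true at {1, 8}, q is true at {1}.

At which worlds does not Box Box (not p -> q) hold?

1: Box Box (not p -> q) is F. ✓
3: Box Box (not p -> q) is T. ✗
4: Box Box (not p -> q) is T. ✗
8: Box Box (not p -> q) is F. ✓

{1, 8}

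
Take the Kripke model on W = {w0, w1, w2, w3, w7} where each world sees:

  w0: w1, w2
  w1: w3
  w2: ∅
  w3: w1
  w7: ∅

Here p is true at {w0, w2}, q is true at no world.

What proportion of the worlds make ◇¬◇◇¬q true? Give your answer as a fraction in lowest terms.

w0: successors {w1, w2}; ¬◇◇¬q there: w1:F, w2:T. ✓
w1: successors {w3}; ¬◇◇¬q there: w3:F. ✗
w2: no successors, so ◇¬◇◇¬q fails. ✗
w3: successors {w1}; ¬◇◇¬q there: w1:F. ✗
w7: no successors, so ◇¬◇◇¬q fails. ✗
That's 1 of 5 worlds, so 1/5.

1/5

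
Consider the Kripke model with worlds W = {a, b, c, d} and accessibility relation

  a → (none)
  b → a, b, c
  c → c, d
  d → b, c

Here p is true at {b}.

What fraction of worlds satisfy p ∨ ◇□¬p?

3/4

a: p is F, ◇□¬p is F. ✗
b: p is T, ◇□¬p is T. ✓
c: p is F, ◇□¬p is T. ✓
d: p is F, ◇□¬p is T. ✓
That's 3 of 4 worlds, so 3/4.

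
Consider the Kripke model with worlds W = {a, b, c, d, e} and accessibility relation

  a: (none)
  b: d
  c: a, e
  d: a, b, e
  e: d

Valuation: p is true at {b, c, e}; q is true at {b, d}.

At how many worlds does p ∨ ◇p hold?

4

a: p is F, ◇p is F. ✗
b: p is T, ◇p is F. ✓
c: p is T, ◇p is T. ✓
d: p is F, ◇p is T. ✓
e: p is T, ◇p is F. ✓
Satisfying worlds: {b, c, d, e}.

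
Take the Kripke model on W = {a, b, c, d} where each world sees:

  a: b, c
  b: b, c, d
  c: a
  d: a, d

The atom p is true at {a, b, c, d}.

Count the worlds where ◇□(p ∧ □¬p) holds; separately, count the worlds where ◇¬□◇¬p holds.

For ◇□(p ∧ □¬p):
a: successors {b, c}; □(p ∧ □¬p) there: b:F, c:F. ✗
b: successors {b, c, d}; □(p ∧ □¬p) there: b:F, c:F, d:F. ✗
c: successors {a}; □(p ∧ □¬p) there: a:F. ✗
d: successors {a, d}; □(p ∧ □¬p) there: a:F, d:F. ✗
— 0 worlds.
For ◇¬□◇¬p:
a: successors {b, c}; ¬□◇¬p there: b:T, c:T. ✓
b: successors {b, c, d}; ¬□◇¬p there: b:T, c:T, d:T. ✓
c: successors {a}; ¬□◇¬p there: a:T. ✓
d: successors {a, d}; ¬□◇¬p there: a:T, d:T. ✓
— 4 worlds.

0 and 4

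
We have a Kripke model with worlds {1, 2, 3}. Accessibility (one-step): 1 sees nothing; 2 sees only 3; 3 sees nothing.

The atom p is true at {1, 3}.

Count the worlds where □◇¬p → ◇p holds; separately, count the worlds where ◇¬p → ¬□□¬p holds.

1 and 3

For □◇¬p → ◇p:
1: □◇¬p is T, ◇p is F. ✗
2: □◇¬p is F, ◇p is T. ✓
3: □◇¬p is T, ◇p is F. ✗
— 1 world.
For ◇¬p → ¬□□¬p:
1: ◇¬p is F, ¬□□¬p is F. ✓
2: ◇¬p is F, ¬□□¬p is F. ✓
3: ◇¬p is F, ¬□□¬p is F. ✓
— 3 worlds.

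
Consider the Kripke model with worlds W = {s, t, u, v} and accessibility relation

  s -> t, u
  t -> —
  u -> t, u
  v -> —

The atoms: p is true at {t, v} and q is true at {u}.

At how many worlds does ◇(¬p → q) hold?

2

s: successors {t, u}; ¬p → q there: t:T, u:T. ✓
t: no successors, so ◇(¬p → q) fails. ✗
u: successors {t, u}; ¬p → q there: t:T, u:T. ✓
v: no successors, so ◇(¬p → q) fails. ✗
Satisfying worlds: {s, u}.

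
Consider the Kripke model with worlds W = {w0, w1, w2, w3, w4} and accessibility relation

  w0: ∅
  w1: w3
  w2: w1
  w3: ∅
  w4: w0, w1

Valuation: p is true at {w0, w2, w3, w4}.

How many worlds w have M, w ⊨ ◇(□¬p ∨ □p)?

w0: no successors, so ◇(□¬p ∨ □p) fails. ✗
w1: successors {w3}; □¬p ∨ □p there: w3:T. ✓
w2: successors {w1}; □¬p ∨ □p there: w1:T. ✓
w3: no successors, so ◇(□¬p ∨ □p) fails. ✗
w4: successors {w0, w1}; □¬p ∨ □p there: w0:T, w1:T. ✓
Satisfying worlds: {w1, w2, w4}.

3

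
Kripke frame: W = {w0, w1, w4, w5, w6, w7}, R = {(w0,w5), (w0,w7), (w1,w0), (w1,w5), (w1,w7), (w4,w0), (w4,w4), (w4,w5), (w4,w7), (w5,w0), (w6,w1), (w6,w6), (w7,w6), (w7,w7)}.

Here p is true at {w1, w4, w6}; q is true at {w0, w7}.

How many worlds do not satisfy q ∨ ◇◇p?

w0: q is T, ◇◇p is T. ✓
w1: q is F, ◇◇p is T. ✓
w4: q is F, ◇◇p is T. ✓
w5: q is F, ◇◇p is F. ✗
w6: q is F, ◇◇p is T. ✓
w7: q is T, ◇◇p is T. ✓
Satisfying worlds: {w0, w1, w4, w6, w7}.
So q ∨ ◇◇p fails at the other 1 world.

1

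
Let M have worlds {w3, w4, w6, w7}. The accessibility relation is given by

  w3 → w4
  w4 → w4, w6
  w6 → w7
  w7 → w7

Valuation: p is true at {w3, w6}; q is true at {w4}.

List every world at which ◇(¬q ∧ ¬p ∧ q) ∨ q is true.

{w4}

w3: ◇(¬q ∧ ¬p ∧ q) is F, q is F. ✗
w4: ◇(¬q ∧ ¬p ∧ q) is F, q is T. ✓
w6: ◇(¬q ∧ ¬p ∧ q) is F, q is F. ✗
w7: ◇(¬q ∧ ¬p ∧ q) is F, q is F. ✗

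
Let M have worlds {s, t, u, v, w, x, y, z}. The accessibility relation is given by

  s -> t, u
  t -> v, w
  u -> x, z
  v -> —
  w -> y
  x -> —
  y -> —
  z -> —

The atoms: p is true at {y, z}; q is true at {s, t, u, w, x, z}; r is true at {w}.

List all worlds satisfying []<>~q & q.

{x, z}

s: []<>~q is F, q is T. ✗
t: []<>~q is F, q is T. ✗
u: []<>~q is F, q is T. ✗
v: []<>~q is T, q is F. ✗
w: []<>~q is F, q is T. ✗
x: []<>~q is T, q is T. ✓
y: []<>~q is T, q is F. ✗
z: []<>~q is T, q is T. ✓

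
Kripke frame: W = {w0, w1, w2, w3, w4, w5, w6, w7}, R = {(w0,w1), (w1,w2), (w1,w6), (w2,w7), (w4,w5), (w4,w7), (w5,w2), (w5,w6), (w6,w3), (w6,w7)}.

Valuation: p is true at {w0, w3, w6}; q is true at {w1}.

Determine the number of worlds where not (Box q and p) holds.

6

w0: Box q and p is T. ✗
w1: Box q and p is F. ✓
w2: Box q and p is F. ✓
w3: Box q and p is T. ✗
w4: Box q and p is F. ✓
w5: Box q and p is F. ✓
w6: Box q and p is F. ✓
w7: Box q and p is F. ✓
Satisfying worlds: {w1, w2, w4, w5, w6, w7}.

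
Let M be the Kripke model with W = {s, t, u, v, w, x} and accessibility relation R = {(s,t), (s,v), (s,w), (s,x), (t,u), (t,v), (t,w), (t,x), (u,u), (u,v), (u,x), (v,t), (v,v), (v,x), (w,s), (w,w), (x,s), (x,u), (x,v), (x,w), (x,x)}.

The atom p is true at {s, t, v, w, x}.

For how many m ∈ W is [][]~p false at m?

6

s: successors {t, v, w, x}; []~p there: t:F, v:F, w:F, x:F. ✗
t: successors {u, v, w, x}; []~p there: u:F, v:F, w:F, x:F. ✗
u: successors {u, v, x}; []~p there: u:F, v:F, x:F. ✗
v: successors {t, v, x}; []~p there: t:F, v:F, x:F. ✗
w: successors {s, w}; []~p there: s:F, w:F. ✗
x: successors {s, u, v, w, x}; []~p there: s:F, u:F, v:F, w:F, x:F. ✗
Satisfying worlds: ∅.
So [][]~p fails at the other 6 worlds.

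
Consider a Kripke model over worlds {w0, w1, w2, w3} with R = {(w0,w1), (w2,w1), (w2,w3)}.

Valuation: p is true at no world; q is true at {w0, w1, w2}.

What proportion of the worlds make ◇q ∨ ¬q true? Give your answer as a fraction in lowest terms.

w0: ◇q is T, ¬q is F. ✓
w1: ◇q is F, ¬q is F. ✗
w2: ◇q is T, ¬q is F. ✓
w3: ◇q is F, ¬q is T. ✓
That's 3 of 4 worlds, so 3/4.

3/4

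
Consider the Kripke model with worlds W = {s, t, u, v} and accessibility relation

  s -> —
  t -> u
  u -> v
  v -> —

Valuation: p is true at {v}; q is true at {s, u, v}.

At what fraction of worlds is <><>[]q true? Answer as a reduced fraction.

1/4

s: no successors, so <><>[]q fails. ✗
t: successors {u}; <>[]q there: u:T. ✓
u: successors {v}; <>[]q there: v:F. ✗
v: no successors, so <><>[]q fails. ✗
That's 1 of 4 worlds, so 1/4.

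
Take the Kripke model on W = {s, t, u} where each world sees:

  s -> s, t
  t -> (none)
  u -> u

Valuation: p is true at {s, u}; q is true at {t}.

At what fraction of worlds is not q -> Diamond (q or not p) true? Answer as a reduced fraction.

s: not q is T, Diamond (q or not p) is T. ✓
t: not q is F, Diamond (q or not p) is F. ✓
u: not q is T, Diamond (q or not p) is F. ✗
That's 2 of 3 worlds, so 2/3.

2/3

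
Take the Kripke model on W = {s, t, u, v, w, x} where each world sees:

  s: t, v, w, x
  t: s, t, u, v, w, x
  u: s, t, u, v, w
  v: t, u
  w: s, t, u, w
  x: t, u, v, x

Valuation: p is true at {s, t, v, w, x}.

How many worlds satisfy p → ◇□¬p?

1

s: p is T, ◇□¬p is F. ✗
t: p is T, ◇□¬p is F. ✗
u: p is F, ◇□¬p is F. ✓
v: p is T, ◇□¬p is F. ✗
w: p is T, ◇□¬p is F. ✗
x: p is T, ◇□¬p is F. ✗
Satisfying worlds: {u}.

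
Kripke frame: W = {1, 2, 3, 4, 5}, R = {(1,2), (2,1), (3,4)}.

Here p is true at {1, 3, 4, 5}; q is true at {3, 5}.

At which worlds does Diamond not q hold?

1: successors {2}; not q there: 2:T. ✓
2: successors {1}; not q there: 1:T. ✓
3: successors {4}; not q there: 4:T. ✓
4: no successors, so Diamond not q fails. ✗
5: no successors, so Diamond not q fails. ✗

{1, 2, 3}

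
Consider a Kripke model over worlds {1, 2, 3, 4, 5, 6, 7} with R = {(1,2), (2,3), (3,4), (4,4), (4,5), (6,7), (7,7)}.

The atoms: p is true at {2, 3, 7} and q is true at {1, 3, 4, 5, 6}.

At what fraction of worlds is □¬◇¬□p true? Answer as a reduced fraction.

3/7

1: successors {2}; ¬◇¬□p there: 2:F. ✗
2: successors {3}; ¬◇¬□p there: 3:F. ✗
3: successors {4}; ¬◇¬□p there: 4:F. ✗
4: successors {4, 5}; ¬◇¬□p there: 4:F, 5:T. ✗
5: no successors, so □¬◇¬□p holds vacuously. ✓
6: successors {7}; ¬◇¬□p there: 7:T. ✓
7: successors {7}; ¬◇¬□p there: 7:T. ✓
That's 3 of 7 worlds, so 3/7.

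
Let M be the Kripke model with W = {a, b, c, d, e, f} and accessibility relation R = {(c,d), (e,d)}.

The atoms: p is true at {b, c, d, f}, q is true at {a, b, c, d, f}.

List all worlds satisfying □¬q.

{a, b, d, f}

a: no successors, so □¬q holds vacuously. ✓
b: no successors, so □¬q holds vacuously. ✓
c: successors {d}; ¬q there: d:F. ✗
d: no successors, so □¬q holds vacuously. ✓
e: successors {d}; ¬q there: d:F. ✗
f: no successors, so □¬q holds vacuously. ✓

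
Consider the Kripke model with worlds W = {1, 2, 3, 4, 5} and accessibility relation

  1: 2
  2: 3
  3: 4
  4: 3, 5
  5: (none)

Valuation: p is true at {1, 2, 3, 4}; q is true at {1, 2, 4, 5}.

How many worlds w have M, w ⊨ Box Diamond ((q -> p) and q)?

1: successors {2}; Diamond ((q -> p) and q) there: 2:F. ✗
2: successors {3}; Diamond ((q -> p) and q) there: 3:T. ✓
3: successors {4}; Diamond ((q -> p) and q) there: 4:F. ✗
4: successors {3, 5}; Diamond ((q -> p) and q) there: 3:T, 5:F. ✗
5: no successors, so Box Diamond ((q -> p) and q) holds vacuously. ✓
Satisfying worlds: {2, 5}.

2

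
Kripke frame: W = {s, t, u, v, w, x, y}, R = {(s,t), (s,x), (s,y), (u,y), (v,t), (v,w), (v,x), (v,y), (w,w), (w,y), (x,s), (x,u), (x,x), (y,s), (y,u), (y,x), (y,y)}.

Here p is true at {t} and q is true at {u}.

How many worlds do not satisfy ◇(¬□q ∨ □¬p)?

s: successors {t, x, y}; ¬□q ∨ □¬p there: t:T, x:T, y:T. ✓
t: no successors, so ◇(¬□q ∨ □¬p) fails. ✗
u: successors {y}; ¬□q ∨ □¬p there: y:T. ✓
v: successors {t, w, x, y}; ¬□q ∨ □¬p there: t:T, w:T, x:T, y:T. ✓
w: successors {w, y}; ¬□q ∨ □¬p there: w:T, y:T. ✓
x: successors {s, u, x}; ¬□q ∨ □¬p there: s:T, u:T, x:T. ✓
y: successors {s, u, x, y}; ¬□q ∨ □¬p there: s:T, u:T, x:T, y:T. ✓
Satisfying worlds: {s, u, v, w, x, y}.
So ◇(¬□q ∨ □¬p) fails at the other 1 world.

1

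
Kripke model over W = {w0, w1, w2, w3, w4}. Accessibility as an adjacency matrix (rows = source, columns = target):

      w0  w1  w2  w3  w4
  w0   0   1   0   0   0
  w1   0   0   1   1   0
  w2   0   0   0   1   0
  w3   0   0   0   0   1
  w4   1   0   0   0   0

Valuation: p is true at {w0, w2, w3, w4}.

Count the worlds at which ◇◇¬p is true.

1

w0: successors {w1}; ◇¬p there: w1:F. ✗
w1: successors {w2, w3}; ◇¬p there: w2:F, w3:F. ✗
w2: successors {w3}; ◇¬p there: w3:F. ✗
w3: successors {w4}; ◇¬p there: w4:F. ✗
w4: successors {w0}; ◇¬p there: w0:T. ✓
Satisfying worlds: {w4}.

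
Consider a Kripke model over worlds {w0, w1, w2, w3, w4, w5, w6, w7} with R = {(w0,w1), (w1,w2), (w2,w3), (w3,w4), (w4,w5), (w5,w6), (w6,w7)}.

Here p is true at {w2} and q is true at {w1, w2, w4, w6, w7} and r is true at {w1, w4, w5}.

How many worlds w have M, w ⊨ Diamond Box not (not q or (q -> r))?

w0: successors {w1}; Box not (not q or (q -> r)) there: w1:T. ✓
w1: successors {w2}; Box not (not q or (q -> r)) there: w2:F. ✗
w2: successors {w3}; Box not (not q or (q -> r)) there: w3:F. ✗
w3: successors {w4}; Box not (not q or (q -> r)) there: w4:F. ✗
w4: successors {w5}; Box not (not q or (q -> r)) there: w5:T. ✓
w5: successors {w6}; Box not (not q or (q -> r)) there: w6:T. ✓
w6: successors {w7}; Box not (not q or (q -> r)) there: w7:T. ✓
w7: no successors, so Diamond Box not (not q or (q -> r)) fails. ✗
Satisfying worlds: {w0, w4, w5, w6}.

4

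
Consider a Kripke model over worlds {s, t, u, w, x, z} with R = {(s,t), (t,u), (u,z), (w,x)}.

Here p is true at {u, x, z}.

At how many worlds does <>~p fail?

s: successors {t}; ~p there: t:T. ✓
t: successors {u}; ~p there: u:F. ✗
u: successors {z}; ~p there: z:F. ✗
w: successors {x}; ~p there: x:F. ✗
x: no successors, so <>~p fails. ✗
z: no successors, so <>~p fails. ✗
Satisfying worlds: {s}.
So <>~p fails at the other 5 worlds.

5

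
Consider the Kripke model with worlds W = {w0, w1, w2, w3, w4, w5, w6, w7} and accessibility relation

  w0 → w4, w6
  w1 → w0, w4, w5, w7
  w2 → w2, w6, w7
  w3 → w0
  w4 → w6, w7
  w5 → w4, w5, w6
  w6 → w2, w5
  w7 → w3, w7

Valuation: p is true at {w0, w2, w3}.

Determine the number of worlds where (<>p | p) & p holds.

w0: <>p | p is T, p is T. ✓
w1: <>p | p is T, p is F. ✗
w2: <>p | p is T, p is T. ✓
w3: <>p | p is T, p is T. ✓
w4: <>p | p is F, p is F. ✗
w5: <>p | p is F, p is F. ✗
w6: <>p | p is T, p is F. ✗
w7: <>p | p is T, p is F. ✗
Satisfying worlds: {w0, w2, w3}.

3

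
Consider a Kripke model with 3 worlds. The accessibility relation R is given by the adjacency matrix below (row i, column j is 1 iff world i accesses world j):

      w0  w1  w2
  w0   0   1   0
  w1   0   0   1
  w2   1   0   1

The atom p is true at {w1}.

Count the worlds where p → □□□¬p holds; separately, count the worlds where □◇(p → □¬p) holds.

2 and 3

For p → □□□¬p:
w0: p is F, □□□¬p is T. ✓
w1: p is T, □□□¬p is F. ✗
w2: p is F, □□□¬p is F. ✓
— 2 worlds.
For □◇(p → □¬p):
w0: successors {w1}; ◇(p → □¬p) there: w1:T. ✓
w1: successors {w2}; ◇(p → □¬p) there: w2:T. ✓
w2: successors {w0, w2}; ◇(p → □¬p) there: w0:T, w2:T. ✓
— 3 worlds.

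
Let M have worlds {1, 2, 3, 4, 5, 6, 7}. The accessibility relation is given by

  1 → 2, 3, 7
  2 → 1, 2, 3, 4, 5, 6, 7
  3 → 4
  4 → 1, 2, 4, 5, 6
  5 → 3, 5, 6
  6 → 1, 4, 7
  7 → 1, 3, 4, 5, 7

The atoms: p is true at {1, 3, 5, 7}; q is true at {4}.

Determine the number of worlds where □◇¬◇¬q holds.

1: successors {2, 3, 7}; ◇¬◇¬q there: 2:T, 3:F, 7:T. ✗
2: successors {1, 2, 3, 4, 5, 6, 7}; ◇¬◇¬q there: 1:T, 2:T, 3:F, 4:F, 5:T, 6:F, 7:T. ✗
3: successors {4}; ◇¬◇¬q there: 4:F. ✗
4: successors {1, 2, 4, 5, 6}; ◇¬◇¬q there: 1:T, 2:T, 4:F, 5:T, 6:F. ✗
5: successors {3, 5, 6}; ◇¬◇¬q there: 3:F, 5:T, 6:F. ✗
6: successors {1, 4, 7}; ◇¬◇¬q there: 1:T, 4:F, 7:T. ✗
7: successors {1, 3, 4, 5, 7}; ◇¬◇¬q there: 1:T, 3:F, 4:F, 5:T, 7:T. ✗
Satisfying worlds: ∅.

0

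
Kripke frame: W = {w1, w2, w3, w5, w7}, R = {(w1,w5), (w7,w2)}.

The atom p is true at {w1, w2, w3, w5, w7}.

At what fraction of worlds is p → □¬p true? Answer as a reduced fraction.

w1: p is T, □¬p is F. ✗
w2: p is T, □¬p is T. ✓
w3: p is T, □¬p is T. ✓
w5: p is T, □¬p is T. ✓
w7: p is T, □¬p is F. ✗
That's 3 of 5 worlds, so 3/5.

3/5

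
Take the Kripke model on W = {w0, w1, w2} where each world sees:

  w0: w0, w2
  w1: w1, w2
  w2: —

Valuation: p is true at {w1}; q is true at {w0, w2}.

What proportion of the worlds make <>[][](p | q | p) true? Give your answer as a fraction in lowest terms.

w0: successors {w0, w2}; [][](p | q | p) there: w0:T, w2:T. ✓
w1: successors {w1, w2}; [][](p | q | p) there: w1:T, w2:T. ✓
w2: no successors, so <>[][](p | q | p) fails. ✗
That's 2 of 3 worlds, so 2/3.

2/3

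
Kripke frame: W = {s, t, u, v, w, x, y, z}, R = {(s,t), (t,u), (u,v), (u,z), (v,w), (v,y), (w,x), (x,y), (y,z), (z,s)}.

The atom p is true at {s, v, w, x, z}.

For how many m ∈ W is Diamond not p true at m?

s: successors {t}; not p there: t:T. ✓
t: successors {u}; not p there: u:T. ✓
u: successors {v, z}; not p there: v:F, z:F. ✗
v: successors {w, y}; not p there: w:F, y:T. ✓
w: successors {x}; not p there: x:F. ✗
x: successors {y}; not p there: y:T. ✓
y: successors {z}; not p there: z:F. ✗
z: successors {s}; not p there: s:F. ✗
Satisfying worlds: {s, t, v, x}.

4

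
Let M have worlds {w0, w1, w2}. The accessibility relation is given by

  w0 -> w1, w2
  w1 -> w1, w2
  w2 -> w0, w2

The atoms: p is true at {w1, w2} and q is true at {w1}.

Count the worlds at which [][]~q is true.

0

w0: successors {w1, w2}; []~q there: w1:F, w2:T. ✗
w1: successors {w1, w2}; []~q there: w1:F, w2:T. ✗
w2: successors {w0, w2}; []~q there: w0:F, w2:T. ✗
Satisfying worlds: ∅.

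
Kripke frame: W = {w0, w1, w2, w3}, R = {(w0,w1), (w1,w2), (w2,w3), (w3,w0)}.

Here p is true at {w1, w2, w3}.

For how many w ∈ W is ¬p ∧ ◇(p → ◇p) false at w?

3

w0: ¬p is T, ◇(p → ◇p) is T. ✓
w1: ¬p is F, ◇(p → ◇p) is T. ✗
w2: ¬p is F, ◇(p → ◇p) is F. ✗
w3: ¬p is F, ◇(p → ◇p) is T. ✗
Satisfying worlds: {w0}.
So ¬p ∧ ◇(p → ◇p) fails at the other 3 worlds.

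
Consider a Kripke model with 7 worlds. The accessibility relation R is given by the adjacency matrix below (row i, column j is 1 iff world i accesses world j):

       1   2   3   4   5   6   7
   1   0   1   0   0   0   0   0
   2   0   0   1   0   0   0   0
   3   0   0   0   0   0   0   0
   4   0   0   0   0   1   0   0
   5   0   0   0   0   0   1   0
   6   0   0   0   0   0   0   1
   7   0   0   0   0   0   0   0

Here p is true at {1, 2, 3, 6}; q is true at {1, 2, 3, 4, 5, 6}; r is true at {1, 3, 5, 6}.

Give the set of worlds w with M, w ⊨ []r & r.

1: []r is F, r is T. ✗
2: []r is T, r is F. ✗
3: []r is T, r is T. ✓
4: []r is T, r is F. ✗
5: []r is T, r is T. ✓
6: []r is F, r is T. ✗
7: []r is T, r is F. ✗

{3, 5}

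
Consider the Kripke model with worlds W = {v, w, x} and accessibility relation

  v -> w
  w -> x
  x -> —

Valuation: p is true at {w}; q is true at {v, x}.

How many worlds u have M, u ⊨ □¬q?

v: successors {w}; ¬q there: w:T. ✓
w: successors {x}; ¬q there: x:F. ✗
x: no successors, so □¬q holds vacuously. ✓
Satisfying worlds: {v, x}.

2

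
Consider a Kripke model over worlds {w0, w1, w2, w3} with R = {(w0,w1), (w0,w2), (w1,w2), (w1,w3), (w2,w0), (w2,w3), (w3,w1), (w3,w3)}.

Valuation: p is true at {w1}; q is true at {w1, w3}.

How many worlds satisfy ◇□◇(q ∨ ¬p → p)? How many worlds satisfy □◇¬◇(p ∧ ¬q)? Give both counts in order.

2 and 4

For ◇□◇(q ∨ ¬p → p):
w0: successors {w1, w2}; □◇(q ∨ ¬p → p) there: w1:F, w2:T. ✓
w1: successors {w2, w3}; □◇(q ∨ ¬p → p) there: w2:T, w3:F. ✓
w2: successors {w0, w3}; □◇(q ∨ ¬p → p) there: w0:F, w3:F. ✗
w3: successors {w1, w3}; □◇(q ∨ ¬p → p) there: w1:F, w3:F. ✗
— 2 worlds.
For □◇¬◇(p ∧ ¬q):
w0: successors {w1, w2}; ◇¬◇(p ∧ ¬q) there: w1:T, w2:T. ✓
w1: successors {w2, w3}; ◇¬◇(p ∧ ¬q) there: w2:T, w3:T. ✓
w2: successors {w0, w3}; ◇¬◇(p ∧ ¬q) there: w0:T, w3:T. ✓
w3: successors {w1, w3}; ◇¬◇(p ∧ ¬q) there: w1:T, w3:T. ✓
— 4 worlds.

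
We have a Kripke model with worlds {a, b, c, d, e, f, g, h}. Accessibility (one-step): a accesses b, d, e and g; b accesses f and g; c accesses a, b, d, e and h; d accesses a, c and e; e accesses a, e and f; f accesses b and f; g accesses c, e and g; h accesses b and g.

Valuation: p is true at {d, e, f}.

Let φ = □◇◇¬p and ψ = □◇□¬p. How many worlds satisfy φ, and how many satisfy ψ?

For □◇◇¬p:
a: successors {b, d, e, g}; ◇◇¬p there: b:T, d:T, e:T, g:T. ✓
b: successors {f, g}; ◇◇¬p there: f:T, g:T. ✓
c: successors {a, b, d, e, h}; ◇◇¬p there: a:T, b:T, d:T, e:T, h:T. ✓
d: successors {a, c, e}; ◇◇¬p there: a:T, c:T, e:T. ✓
e: successors {a, e, f}; ◇◇¬p there: a:T, e:T, f:T. ✓
f: successors {b, f}; ◇◇¬p there: b:T, f:T. ✓
g: successors {c, e, g}; ◇◇¬p there: c:T, e:T, g:T. ✓
h: successors {b, g}; ◇◇¬p there: b:T, g:T. ✓
— 8 worlds.
For □◇□¬p:
a: successors {b, d, e, g}; ◇□¬p there: b:F, d:F, e:F, g:F. ✗
b: successors {f, g}; ◇□¬p there: f:F, g:F. ✗
c: successors {a, b, d, e, h}; ◇□¬p there: a:F, b:F, d:F, e:F, h:F. ✗
d: successors {a, c, e}; ◇□¬p there: a:F, c:T, e:F. ✗
e: successors {a, e, f}; ◇□¬p there: a:F, e:F, f:F. ✗
f: successors {b, f}; ◇□¬p there: b:F, f:F. ✗
g: successors {c, e, g}; ◇□¬p there: c:T, e:F, g:F. ✗
h: successors {b, g}; ◇□¬p there: b:F, g:F. ✗
— 0 worlds.

8 and 0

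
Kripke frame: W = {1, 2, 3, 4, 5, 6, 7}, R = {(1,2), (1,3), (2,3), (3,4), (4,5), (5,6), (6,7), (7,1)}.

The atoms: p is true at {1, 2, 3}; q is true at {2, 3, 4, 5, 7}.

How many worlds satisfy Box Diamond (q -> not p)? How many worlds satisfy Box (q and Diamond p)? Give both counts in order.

For Box Diamond (q -> not p):
1: successors {2, 3}; Diamond (q -> not p) there: 2:F, 3:T. ✗
2: successors {3}; Diamond (q -> not p) there: 3:T. ✓
3: successors {4}; Diamond (q -> not p) there: 4:T. ✓
4: successors {5}; Diamond (q -> not p) there: 5:T. ✓
5: successors {6}; Diamond (q -> not p) there: 6:T. ✓
6: successors {7}; Diamond (q -> not p) there: 7:T. ✓
7: successors {1}; Diamond (q -> not p) there: 1:F. ✗
— 5 worlds.
For Box (q and Diamond p):
1: successors {2, 3}; q and Diamond p there: 2:T, 3:F. ✗
2: successors {3}; q and Diamond p there: 3:F. ✗
3: successors {4}; q and Diamond p there: 4:F. ✗
4: successors {5}; q and Diamond p there: 5:F. ✗
5: successors {6}; q and Diamond p there: 6:F. ✗
6: successors {7}; q and Diamond p there: 7:T. ✓
7: successors {1}; q and Diamond p there: 1:F. ✗
— 1 world.

5 and 1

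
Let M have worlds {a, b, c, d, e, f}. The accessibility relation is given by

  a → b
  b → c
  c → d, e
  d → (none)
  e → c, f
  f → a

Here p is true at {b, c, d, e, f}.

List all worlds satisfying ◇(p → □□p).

{a, b, c, e, f}

a: successors {b}; p → □□p there: b:T. ✓
b: successors {c}; p → □□p there: c:T. ✓
c: successors {d, e}; p → □□p there: d:T, e:F. ✓
d: no successors, so ◇(p → □□p) fails. ✗
e: successors {c, f}; p → □□p there: c:T, f:T. ✓
f: successors {a}; p → □□p there: a:T. ✓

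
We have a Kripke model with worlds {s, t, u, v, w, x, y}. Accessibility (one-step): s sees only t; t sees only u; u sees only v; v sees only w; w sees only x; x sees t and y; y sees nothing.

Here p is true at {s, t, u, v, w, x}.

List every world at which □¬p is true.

s: successors {t}; ¬p there: t:F. ✗
t: successors {u}; ¬p there: u:F. ✗
u: successors {v}; ¬p there: v:F. ✗
v: successors {w}; ¬p there: w:F. ✗
w: successors {x}; ¬p there: x:F. ✗
x: successors {t, y}; ¬p there: t:F, y:T. ✗
y: no successors, so □¬p holds vacuously. ✓

{y}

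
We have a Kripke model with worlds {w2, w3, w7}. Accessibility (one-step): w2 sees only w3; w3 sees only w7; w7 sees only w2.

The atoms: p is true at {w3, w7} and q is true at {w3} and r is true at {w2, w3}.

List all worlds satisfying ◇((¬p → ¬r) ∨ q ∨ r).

w2: successors {w3}; (¬p → ¬r) ∨ q ∨ r there: w3:T. ✓
w3: successors {w7}; (¬p → ¬r) ∨ q ∨ r there: w7:T. ✓
w7: successors {w2}; (¬p → ¬r) ∨ q ∨ r there: w2:T. ✓

{w2, w3, w7}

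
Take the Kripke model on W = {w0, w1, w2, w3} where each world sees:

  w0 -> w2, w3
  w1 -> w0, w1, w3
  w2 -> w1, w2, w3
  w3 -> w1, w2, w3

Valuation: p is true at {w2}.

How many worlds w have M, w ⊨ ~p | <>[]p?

3

w0: ~p is T, <>[]p is F. ✓
w1: ~p is T, <>[]p is F. ✓
w2: ~p is F, <>[]p is F. ✗
w3: ~p is T, <>[]p is F. ✓
Satisfying worlds: {w0, w1, w3}.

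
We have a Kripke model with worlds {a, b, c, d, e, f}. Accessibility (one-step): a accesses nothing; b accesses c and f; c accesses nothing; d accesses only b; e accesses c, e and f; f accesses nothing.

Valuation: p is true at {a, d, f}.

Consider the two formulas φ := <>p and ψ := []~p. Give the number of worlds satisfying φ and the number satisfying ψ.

2 and 4

For <>p:
a: no successors, so <>p fails. ✗
b: successors {c, f}; p there: c:F, f:T. ✓
c: no successors, so <>p fails. ✗
d: successors {b}; p there: b:F. ✗
e: successors {c, e, f}; p there: c:F, e:F, f:T. ✓
f: no successors, so <>p fails. ✗
— 2 worlds.
For []~p:
a: no successors, so []~p holds vacuously. ✓
b: successors {c, f}; ~p there: c:T, f:F. ✗
c: no successors, so []~p holds vacuously. ✓
d: successors {b}; ~p there: b:T. ✓
e: successors {c, e, f}; ~p there: c:T, e:T, f:F. ✗
f: no successors, so []~p holds vacuously. ✓
— 4 worlds.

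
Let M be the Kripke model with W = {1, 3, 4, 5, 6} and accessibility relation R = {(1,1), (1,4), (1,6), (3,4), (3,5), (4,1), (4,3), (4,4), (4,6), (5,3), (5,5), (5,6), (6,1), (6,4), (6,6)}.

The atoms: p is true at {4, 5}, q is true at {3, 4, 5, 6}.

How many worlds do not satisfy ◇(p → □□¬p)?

1

1: successors {1, 4, 6}; p → □□¬p there: 1:T, 4:F, 6:T. ✓
3: successors {4, 5}; p → □□¬p there: 4:F, 5:F. ✗
4: successors {1, 3, 4, 6}; p → □□¬p there: 1:T, 3:T, 4:F, 6:T. ✓
5: successors {3, 5, 6}; p → □□¬p there: 3:T, 5:F, 6:T. ✓
6: successors {1, 4, 6}; p → □□¬p there: 1:T, 4:F, 6:T. ✓
Satisfying worlds: {1, 4, 5, 6}.
So ◇(p → □□¬p) fails at the other 1 world.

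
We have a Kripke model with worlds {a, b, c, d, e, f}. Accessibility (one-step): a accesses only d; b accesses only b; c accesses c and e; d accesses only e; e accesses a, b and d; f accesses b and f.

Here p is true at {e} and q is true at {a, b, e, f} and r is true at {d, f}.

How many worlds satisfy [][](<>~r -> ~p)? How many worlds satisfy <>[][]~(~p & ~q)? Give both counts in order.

3 and 3

For [][](<>~r -> ~p):
a: successors {d}; [](<>~r -> ~p) there: d:F. ✗
b: successors {b}; [](<>~r -> ~p) there: b:T. ✓
c: successors {c, e}; [](<>~r -> ~p) there: c:F, e:T. ✗
d: successors {e}; [](<>~r -> ~p) there: e:T. ✓
e: successors {a, b, d}; [](<>~r -> ~p) there: a:T, b:T, d:F. ✗
f: successors {b, f}; [](<>~r -> ~p) there: b:T, f:T. ✓
— 3 worlds.
For <>[][]~(~p & ~q):
a: successors {d}; [][]~(~p & ~q) there: d:F. ✗
b: successors {b}; [][]~(~p & ~q) there: b:T. ✓
c: successors {c, e}; [][]~(~p & ~q) there: c:F, e:F. ✗
d: successors {e}; [][]~(~p & ~q) there: e:F. ✗
e: successors {a, b, d}; [][]~(~p & ~q) there: a:T, b:T, d:F. ✓
f: successors {b, f}; [][]~(~p & ~q) there: b:T, f:T. ✓
— 3 worlds.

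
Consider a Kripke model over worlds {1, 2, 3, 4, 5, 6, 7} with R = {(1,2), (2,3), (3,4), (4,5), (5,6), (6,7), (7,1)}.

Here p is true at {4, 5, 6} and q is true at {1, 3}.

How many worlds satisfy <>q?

1: successors {2}; q there: 2:F. ✗
2: successors {3}; q there: 3:T. ✓
3: successors {4}; q there: 4:F. ✗
4: successors {5}; q there: 5:F. ✗
5: successors {6}; q there: 6:F. ✗
6: successors {7}; q there: 7:F. ✗
7: successors {1}; q there: 1:T. ✓
Satisfying worlds: {2, 7}.

2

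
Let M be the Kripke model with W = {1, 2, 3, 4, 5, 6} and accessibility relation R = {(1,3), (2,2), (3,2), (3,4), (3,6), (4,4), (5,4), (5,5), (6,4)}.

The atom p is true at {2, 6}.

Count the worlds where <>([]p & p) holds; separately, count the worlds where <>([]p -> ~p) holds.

For <>([]p & p):
1: successors {3}; []p & p there: 3:F. ✗
2: successors {2}; []p & p there: 2:T. ✓
3: successors {2, 4, 6}; []p & p there: 2:T, 4:F, 6:F. ✓
4: successors {4}; []p & p there: 4:F. ✗
5: successors {4, 5}; []p & p there: 4:F, 5:F. ✗
6: successors {4}; []p & p there: 4:F. ✗
— 2 worlds.
For <>([]p -> ~p):
1: successors {3}; []p -> ~p there: 3:T. ✓
2: successors {2}; []p -> ~p there: 2:F. ✗
3: successors {2, 4, 6}; []p -> ~p there: 2:F, 4:T, 6:T. ✓
4: successors {4}; []p -> ~p there: 4:T. ✓
5: successors {4, 5}; []p -> ~p there: 4:T, 5:T. ✓
6: successors {4}; []p -> ~p there: 4:T. ✓
— 5 worlds.

2 and 5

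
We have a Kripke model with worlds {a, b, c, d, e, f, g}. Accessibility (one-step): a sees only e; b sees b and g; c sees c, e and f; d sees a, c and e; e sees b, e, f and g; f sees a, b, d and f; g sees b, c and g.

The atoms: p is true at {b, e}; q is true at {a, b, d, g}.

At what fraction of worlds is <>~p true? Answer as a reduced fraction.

a: successors {e}; ~p there: e:F. ✗
b: successors {b, g}; ~p there: b:F, g:T. ✓
c: successors {c, e, f}; ~p there: c:T, e:F, f:T. ✓
d: successors {a, c, e}; ~p there: a:T, c:T, e:F. ✓
e: successors {b, e, f, g}; ~p there: b:F, e:F, f:T, g:T. ✓
f: successors {a, b, d, f}; ~p there: a:T, b:F, d:T, f:T. ✓
g: successors {b, c, g}; ~p there: b:F, c:T, g:T. ✓
That's 6 of 7 worlds, so 6/7.

6/7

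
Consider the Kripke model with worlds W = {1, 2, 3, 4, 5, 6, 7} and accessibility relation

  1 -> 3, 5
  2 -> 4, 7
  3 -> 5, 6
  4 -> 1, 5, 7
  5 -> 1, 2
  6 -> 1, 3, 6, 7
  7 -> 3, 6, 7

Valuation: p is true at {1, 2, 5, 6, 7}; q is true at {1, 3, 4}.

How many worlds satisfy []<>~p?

1

1: successors {3, 5}; <>~p there: 3:F, 5:F. ✗
2: successors {4, 7}; <>~p there: 4:F, 7:T. ✗
3: successors {5, 6}; <>~p there: 5:F, 6:T. ✗
4: successors {1, 5, 7}; <>~p there: 1:T, 5:F, 7:T. ✗
5: successors {1, 2}; <>~p there: 1:T, 2:T. ✓
6: successors {1, 3, 6, 7}; <>~p there: 1:T, 3:F, 6:T, 7:T. ✗
7: successors {3, 6, 7}; <>~p there: 3:F, 6:T, 7:T. ✗
Satisfying worlds: {5}.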